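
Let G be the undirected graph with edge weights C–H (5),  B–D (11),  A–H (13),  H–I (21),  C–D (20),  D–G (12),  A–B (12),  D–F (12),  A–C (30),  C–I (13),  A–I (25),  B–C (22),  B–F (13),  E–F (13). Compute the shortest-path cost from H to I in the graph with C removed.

Routes from H to I avoiding C:
H - A - I: 13 + 25 = 38
H - I: 21
The minimum is 21.

21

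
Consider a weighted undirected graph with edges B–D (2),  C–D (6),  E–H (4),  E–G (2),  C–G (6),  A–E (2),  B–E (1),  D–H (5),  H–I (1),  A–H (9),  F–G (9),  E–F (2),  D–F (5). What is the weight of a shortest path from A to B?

3

Comparing a few candidate routes:
A → H → E → B: 9 + 4 + 1 = 14
A → E → F → D → B: 2 + 2 + 5 + 2 = 11
A → H → D → B: 9 + 5 + 2 = 16
A → E → H → D → B: 2 + 4 + 5 + 2 = 13
A → E → B: 2 + 1 = 3
Shortest: 3.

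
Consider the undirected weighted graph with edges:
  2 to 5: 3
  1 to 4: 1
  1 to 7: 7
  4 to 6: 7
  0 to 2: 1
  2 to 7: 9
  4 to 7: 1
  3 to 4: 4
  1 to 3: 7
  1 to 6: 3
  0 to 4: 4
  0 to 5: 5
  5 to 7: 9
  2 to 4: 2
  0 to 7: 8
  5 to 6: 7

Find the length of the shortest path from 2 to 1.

Checking several routes:
2 → 4 → 7 → 1: 2 + 1 + 7 = 10
2 → 0 → 4 → 1: 1 + 4 + 1 = 6
2 → 0 → 7 → 4 → 1: 1 + 8 + 1 + 1 = 11
2 → 4 → 6 → 1: 2 + 7 + 3 = 12
2 → 7 → 4 → 1: 9 + 1 + 1 = 11
2 → 4 → 1: 2 + 1 = 3
Shortest: 3.

3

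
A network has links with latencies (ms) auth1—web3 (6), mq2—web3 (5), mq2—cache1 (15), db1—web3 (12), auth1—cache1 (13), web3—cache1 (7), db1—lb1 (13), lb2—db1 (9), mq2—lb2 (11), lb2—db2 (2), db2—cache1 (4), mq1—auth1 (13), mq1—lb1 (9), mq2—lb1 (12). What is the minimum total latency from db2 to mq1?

A few of the db2→mq1 routes:
db2 → lb2 → mq2 → lb1 → mq1: 2 + 11 + 12 + 9 = 34
db2 → lb2 → db1 → lb1 → mq1: 2 + 9 + 13 + 9 = 33
db2 → cache1 → web3 → auth1 → mq1: 4 + 7 + 6 + 13 = 30
db2 → lb2 → mq2 → web3 → auth1 → mq1: 2 + 11 + 5 + 6 + 13 = 37
db2 → cache1 → auth1 → mq1: 4 + 13 + 13 = 30
Best route has total 30 ms.

30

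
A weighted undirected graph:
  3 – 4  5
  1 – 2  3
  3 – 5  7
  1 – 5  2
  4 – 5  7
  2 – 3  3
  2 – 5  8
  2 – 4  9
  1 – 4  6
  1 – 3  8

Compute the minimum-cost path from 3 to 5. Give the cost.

7

Some routes from 3 to 5:
3→5: 7
3→2→1→5: 3 + 3 + 2 = 8
3→1→5: 8 + 2 = 10
Best route has total 7.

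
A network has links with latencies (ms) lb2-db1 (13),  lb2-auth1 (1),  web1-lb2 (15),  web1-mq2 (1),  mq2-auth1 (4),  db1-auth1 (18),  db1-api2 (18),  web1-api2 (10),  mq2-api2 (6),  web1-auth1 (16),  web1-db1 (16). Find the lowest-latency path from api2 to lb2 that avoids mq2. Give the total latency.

25

A few of the api2→lb2 routes:
api2 → web1 → lb2: 10 + 15 = 25
api2 → web1 → auth1 → lb2: 10 + 16 + 1 = 27
api2 → db1 → auth1 → lb2: 18 + 18 + 1 = 37
api2 → db1 → lb2: 18 + 13 = 31
api2 → web1 → db1 → lb2: 10 + 16 + 13 = 39
Shortest: 25 ms.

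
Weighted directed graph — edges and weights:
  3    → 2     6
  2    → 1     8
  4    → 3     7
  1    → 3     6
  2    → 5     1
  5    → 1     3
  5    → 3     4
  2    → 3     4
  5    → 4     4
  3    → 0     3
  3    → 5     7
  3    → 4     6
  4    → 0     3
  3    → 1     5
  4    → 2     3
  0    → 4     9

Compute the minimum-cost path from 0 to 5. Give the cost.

Comparing a few candidate routes:
0 -> 4 -> 2 -> 3 -> 5: 9 + 3 + 4 + 7 = 23
0 -> 4 -> 2 -> 5: 9 + 3 + 1 = 13
0 -> 4 -> 3 -> 2 -> 5: 9 + 7 + 6 + 1 = 23
Shortest: 13.

13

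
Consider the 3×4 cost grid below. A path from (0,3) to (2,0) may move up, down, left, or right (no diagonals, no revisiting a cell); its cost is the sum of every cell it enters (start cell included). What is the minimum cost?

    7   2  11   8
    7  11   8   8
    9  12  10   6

Take r0c3→r0c2→r0c1→r0c0→r1c0→r2c0 for a total of 8 + 11 + 2 + 7 + 7 + 9 = 44.

44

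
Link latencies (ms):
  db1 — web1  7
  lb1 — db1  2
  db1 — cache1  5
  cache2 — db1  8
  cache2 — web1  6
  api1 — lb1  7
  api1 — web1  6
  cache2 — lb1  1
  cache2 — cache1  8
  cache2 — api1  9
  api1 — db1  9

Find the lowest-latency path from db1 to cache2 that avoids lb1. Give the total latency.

Routes from db1 to cache2 avoiding lb1:
db1 -> web1 -> cache2: 7 + 6 = 13
db1 -> api1 -> web1 -> cache2: 9 + 6 + 6 = 21
db1 -> web1 -> api1 -> cache2: 7 + 6 + 9 = 22
db1 -> api1 -> cache2: 9 + 9 = 18
db1 -> cache2: 8
db1 -> cache1 -> cache2: 5 + 8 = 13
The minimum is 8 ms.

8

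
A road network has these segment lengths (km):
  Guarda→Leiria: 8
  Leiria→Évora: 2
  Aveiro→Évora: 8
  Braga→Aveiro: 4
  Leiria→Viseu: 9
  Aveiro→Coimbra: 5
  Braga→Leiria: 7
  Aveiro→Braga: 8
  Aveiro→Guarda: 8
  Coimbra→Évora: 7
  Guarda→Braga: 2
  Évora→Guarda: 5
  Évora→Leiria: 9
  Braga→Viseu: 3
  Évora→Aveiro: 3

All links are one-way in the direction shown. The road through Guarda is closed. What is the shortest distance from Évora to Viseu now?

Paths from Évora to Viseu avoiding Guarda:
Évora - Aveiro - Braga - Viseu: 3 + 8 + 3 = 14
Évora - Aveiro - Braga - Leiria - Viseu: 3 + 8 + 7 + 9 = 27
Évora - Leiria - Viseu: 9 + 9 = 18
Best route has total 14 km.

14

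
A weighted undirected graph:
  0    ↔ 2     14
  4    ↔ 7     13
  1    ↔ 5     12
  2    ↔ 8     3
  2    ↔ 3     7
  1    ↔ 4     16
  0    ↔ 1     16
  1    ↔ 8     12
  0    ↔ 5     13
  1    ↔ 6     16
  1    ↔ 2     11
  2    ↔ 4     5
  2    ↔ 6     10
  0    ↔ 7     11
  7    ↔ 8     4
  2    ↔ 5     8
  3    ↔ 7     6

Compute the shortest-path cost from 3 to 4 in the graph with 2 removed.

19

Some routes from 3 to 4 avoiding 2:
3→7→0→1→4: 6 + 11 + 16 + 16 = 49
3→7→4: 6 + 13 = 19
3→7→8→1→4: 6 + 4 + 12 + 16 = 38
Best route has total 19.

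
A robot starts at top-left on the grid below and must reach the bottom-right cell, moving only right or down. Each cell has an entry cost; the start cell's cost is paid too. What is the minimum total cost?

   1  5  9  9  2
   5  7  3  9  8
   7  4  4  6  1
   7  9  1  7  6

33

One optimal route is r0c0 r0c1 r1c1 r1c2 r2c2 r2c3 r2c4 r3c4.
Its cost is 1 + 5 + 7 + 3 + 4 + 6 + 1 + 6 = 33.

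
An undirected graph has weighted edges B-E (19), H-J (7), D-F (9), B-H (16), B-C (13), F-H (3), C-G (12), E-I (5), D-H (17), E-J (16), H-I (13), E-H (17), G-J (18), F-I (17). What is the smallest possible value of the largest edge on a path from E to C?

16

A few of the E→C routes:
E -> I -> F -> D -> H -> B -> C: max(5, 17, 9, 17, 16, 13) = 17
E -> I -> F -> H -> B -> C: max(5, 17, 3, 16, 13) = 17
E -> I -> H -> B -> C: max(5, 13, 16, 13) = 16
E -> J -> H -> B -> C: max(16, 7, 16, 13) = 16
The minimum achievable maximum is 16.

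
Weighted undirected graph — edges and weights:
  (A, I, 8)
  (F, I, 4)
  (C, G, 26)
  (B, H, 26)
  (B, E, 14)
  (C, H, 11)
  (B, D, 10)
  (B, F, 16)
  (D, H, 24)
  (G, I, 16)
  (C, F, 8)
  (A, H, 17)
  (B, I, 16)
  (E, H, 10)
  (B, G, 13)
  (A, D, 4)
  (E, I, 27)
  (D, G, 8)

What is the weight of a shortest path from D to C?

Checking several routes:
D - A - I - F - C: 4 + 8 + 4 + 8 = 24
D - B - F - C: 10 + 16 + 8 = 34
D - G - C: 8 + 26 = 34
D - A - H - C: 4 + 17 + 11 = 32
The minimum is 24.

24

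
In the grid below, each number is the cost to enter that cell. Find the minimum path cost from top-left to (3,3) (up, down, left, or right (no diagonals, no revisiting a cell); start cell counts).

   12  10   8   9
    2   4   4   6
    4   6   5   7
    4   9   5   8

40

Best path: (0,0) -> (1,0) -> (1,1) -> (1,2) -> (2,2) -> (3,2) -> (3,3)
Cost: 12 + 2 + 4 + 4 + 5 + 5 + 8 = 40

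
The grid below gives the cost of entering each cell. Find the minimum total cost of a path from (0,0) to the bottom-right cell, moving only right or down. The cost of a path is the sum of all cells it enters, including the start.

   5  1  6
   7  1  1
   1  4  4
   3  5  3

Path r0c0→r0c1→r1c1→r1c2→r2c2→r3c2: 5 + 1 + 1 + 1 + 4 + 3 = 15.

15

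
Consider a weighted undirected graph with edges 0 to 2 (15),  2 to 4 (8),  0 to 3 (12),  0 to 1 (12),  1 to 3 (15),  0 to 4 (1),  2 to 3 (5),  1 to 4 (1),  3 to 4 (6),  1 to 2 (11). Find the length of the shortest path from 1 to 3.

Some routes from 1 to 3:
1→3: 15
1→4→2→3: 1 + 8 + 5 = 14
1→4→3: 1 + 6 = 7
1→4→0→3: 1 + 1 + 12 = 14
Best route has total 7.

7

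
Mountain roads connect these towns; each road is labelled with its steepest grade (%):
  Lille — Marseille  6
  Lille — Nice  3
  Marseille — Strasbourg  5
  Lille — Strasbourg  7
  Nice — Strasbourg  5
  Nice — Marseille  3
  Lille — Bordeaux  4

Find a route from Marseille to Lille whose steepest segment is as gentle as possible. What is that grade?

A few of the Marseille→Lille routes:
Marseille→Nice→Lille: max(3, 3) = 3
Marseille→Strasbourg→Nice→Lille: max(5, 5, 3) = 5
Marseille→Lille: max(6) = 6
Smallest bottleneck: 3%.

3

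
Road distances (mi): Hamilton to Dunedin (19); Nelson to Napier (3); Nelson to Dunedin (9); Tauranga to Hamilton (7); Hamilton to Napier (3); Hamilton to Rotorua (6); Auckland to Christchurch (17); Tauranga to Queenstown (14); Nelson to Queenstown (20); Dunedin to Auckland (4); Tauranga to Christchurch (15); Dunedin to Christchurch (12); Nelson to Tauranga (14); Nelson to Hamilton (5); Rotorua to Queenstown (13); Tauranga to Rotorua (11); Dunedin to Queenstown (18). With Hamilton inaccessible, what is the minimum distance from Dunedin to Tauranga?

Checking several routes:
Dunedin - Christchurch - Tauranga: 12 + 15 = 27
Dunedin - Queenstown - Tauranga: 18 + 14 = 32
Dunedin - Auckland - Christchurch - Tauranga: 4 + 17 + 15 = 36
Dunedin - Nelson - Tauranga: 9 + 14 = 23
The minimum is 23 mi.

23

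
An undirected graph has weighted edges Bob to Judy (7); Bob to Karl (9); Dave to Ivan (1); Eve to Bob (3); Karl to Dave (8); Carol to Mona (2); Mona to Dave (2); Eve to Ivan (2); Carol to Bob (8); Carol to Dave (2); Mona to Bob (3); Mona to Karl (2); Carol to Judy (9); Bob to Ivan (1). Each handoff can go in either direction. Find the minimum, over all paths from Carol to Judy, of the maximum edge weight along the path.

7

A few of the Carol→Judy routes:
Carol-Mona-Dave-Ivan-Eve-Bob-Judy: max(2, 2, 1, 2, 3, 7) = 7
Carol-Dave-Ivan-Bob-Judy: max(2, 1, 1, 7) = 7
Carol-Mona-Dave-Ivan-Bob-Judy: max(2, 2, 1, 1, 7) = 7
Carol-Mona-Bob-Judy: max(2, 3, 7) = 7
Carol-Dave-Ivan-Eve-Bob-Judy: max(2, 1, 2, 3, 7) = 7
Smallest bottleneck: 7.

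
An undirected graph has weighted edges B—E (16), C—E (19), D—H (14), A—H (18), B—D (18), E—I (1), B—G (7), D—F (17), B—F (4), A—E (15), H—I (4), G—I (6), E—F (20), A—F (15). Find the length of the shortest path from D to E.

19

Checking several routes:
D → B → G → I → E: 18 + 7 + 6 + 1 = 32
D → F → B → G → I → E: 17 + 4 + 7 + 6 + 1 = 35
D → H → I → E: 14 + 4 + 1 = 19
D → B → E: 18 + 16 = 34
Best route has total 19.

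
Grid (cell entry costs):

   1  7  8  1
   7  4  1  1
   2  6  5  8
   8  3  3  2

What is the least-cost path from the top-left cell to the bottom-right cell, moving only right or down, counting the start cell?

Best path: r0c0→r0c1→r1c1→r1c2→r2c2→r3c2→r3c3
Cost: 1 + 7 + 4 + 1 + 5 + 3 + 2 = 23

23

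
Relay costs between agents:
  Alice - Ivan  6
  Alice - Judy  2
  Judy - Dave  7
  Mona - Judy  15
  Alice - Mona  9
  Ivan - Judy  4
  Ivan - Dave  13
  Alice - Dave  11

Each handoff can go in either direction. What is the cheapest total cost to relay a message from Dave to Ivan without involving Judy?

Paths from Dave to Ivan avoiding Judy:
Dave → Alice → Ivan: 11 + 6 = 17
Dave → Ivan: 13
Shortest: 13.

13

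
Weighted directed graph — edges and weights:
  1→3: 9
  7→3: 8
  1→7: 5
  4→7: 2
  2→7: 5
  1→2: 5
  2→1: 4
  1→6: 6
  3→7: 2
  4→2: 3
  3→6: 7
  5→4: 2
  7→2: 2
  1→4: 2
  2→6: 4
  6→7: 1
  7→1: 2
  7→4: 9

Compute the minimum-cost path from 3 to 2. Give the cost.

4

Checking several routes:
3 -> 7 -> 1 -> 2: 2 + 2 + 5 = 9
3 -> 7 -> 1 -> 4 -> 2: 2 + 2 + 2 + 3 = 9
3 -> 7 -> 2: 2 + 2 = 4
Shortest: 4.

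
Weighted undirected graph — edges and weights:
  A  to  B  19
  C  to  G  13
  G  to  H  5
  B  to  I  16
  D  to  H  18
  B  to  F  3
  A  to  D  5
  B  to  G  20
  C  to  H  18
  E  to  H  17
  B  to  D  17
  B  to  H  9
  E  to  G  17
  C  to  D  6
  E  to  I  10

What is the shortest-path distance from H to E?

17

Comparing a few candidate routes:
H -> G -> E: 5 + 17 = 22
H -> E: 17
H -> B -> I -> E: 9 + 16 + 10 = 35
Best route has total 17.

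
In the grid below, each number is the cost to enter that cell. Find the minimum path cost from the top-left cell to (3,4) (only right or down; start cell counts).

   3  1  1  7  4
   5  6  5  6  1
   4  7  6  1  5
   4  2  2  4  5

Take (0,0) (0,1) (0,2) (1,2) (1,3) (2,3) (3,3) (3,4) for a total of 3 + 1 + 1 + 5 + 6 + 1 + 4 + 5 = 26.
For comparison, the top-then-right route costs 27.

26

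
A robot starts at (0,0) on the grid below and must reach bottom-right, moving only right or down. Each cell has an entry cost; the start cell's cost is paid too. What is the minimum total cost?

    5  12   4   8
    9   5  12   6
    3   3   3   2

25

Best path: [0,0] → [1,0] → [2,0] → [2,1] → [2,2] → [2,3]
Cost: 5 + 9 + 3 + 3 + 3 + 2 = 25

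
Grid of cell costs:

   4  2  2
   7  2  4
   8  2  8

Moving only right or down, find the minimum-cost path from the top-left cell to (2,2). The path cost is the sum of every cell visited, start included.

Best path: r0c0 -> r0c1 -> r1c1 -> r2c1 -> r2c2
Cost: 4 + 2 + 2 + 2 + 8 = 18

18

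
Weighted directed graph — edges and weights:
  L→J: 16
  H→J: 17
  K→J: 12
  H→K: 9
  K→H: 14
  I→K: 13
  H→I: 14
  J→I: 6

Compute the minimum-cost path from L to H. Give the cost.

Routes from L to H:
L - J - I - K - H: 16 + 6 + 13 + 14 = 49
Best route has total 49.

49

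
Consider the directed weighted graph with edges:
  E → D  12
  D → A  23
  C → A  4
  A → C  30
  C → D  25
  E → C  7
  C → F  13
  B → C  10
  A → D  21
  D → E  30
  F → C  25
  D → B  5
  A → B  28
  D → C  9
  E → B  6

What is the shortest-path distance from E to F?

20

Paths from E to F:
E -> D -> A -> B -> C -> F: 12 + 23 + 28 + 10 + 13 = 86
E -> D -> A -> C -> F: 12 + 23 + 30 + 13 = 78
E -> C -> F: 7 + 13 = 20
E -> B -> C -> F: 6 + 10 + 13 = 29
E -> D -> C -> F: 12 + 9 + 13 = 34
E -> D -> B -> C -> F: 12 + 5 + 10 + 13 = 40
Best route has total 20.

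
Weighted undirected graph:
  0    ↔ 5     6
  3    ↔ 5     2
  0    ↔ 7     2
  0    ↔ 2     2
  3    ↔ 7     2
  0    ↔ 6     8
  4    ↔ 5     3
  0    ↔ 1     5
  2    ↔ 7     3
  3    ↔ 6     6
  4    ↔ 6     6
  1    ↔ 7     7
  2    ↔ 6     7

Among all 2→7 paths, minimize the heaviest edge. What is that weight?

2

Checking several routes:
2 -> 0 -> 5 -> 4 -> 6 -> 3 -> 7: max(2, 6, 3, 6, 6, 2) = 6
2 -> 7: max(3) = 3
2 -> 0 -> 7: max(2, 2) = 2
The minimum achievable maximum is 2.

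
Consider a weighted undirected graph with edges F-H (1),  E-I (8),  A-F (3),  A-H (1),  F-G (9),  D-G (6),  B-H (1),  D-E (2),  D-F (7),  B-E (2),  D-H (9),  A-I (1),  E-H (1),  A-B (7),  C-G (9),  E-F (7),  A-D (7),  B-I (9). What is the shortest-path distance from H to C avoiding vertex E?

A few of the H→C routes:
H -> A -> D -> G -> C: 1 + 7 + 6 + 9 = 23
H -> F -> G -> C: 1 + 9 + 9 = 19
H -> A -> F -> G -> C: 1 + 3 + 9 + 9 = 22
H -> A -> F -> D -> G -> C: 1 + 3 + 7 + 6 + 9 = 26
H -> D -> G -> C: 9 + 6 + 9 = 24
H -> F -> D -> G -> C: 1 + 7 + 6 + 9 = 23
The minimum is 19.

19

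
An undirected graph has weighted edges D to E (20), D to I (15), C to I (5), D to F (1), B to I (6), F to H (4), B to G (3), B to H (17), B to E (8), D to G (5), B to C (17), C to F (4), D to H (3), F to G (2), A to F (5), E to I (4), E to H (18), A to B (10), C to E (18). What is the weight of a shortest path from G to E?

11

A few of the G→E routes:
G→B→I→E: 3 + 6 + 4 = 13
G→B→E: 3 + 8 = 11
G→F→C→I→E: 2 + 4 + 5 + 4 = 15
G→D→F→C→I→E: 5 + 1 + 4 + 5 + 4 = 19
The minimum is 11.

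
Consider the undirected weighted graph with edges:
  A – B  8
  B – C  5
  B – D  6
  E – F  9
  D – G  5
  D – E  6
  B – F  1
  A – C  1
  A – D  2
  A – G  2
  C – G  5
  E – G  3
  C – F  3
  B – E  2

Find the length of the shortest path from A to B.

5

Some routes from A to B:
A-C-B: 1 + 5 = 6
A-D-B: 2 + 6 = 8
A-B: 8
A-G-E-B: 2 + 3 + 2 = 7
A-C-F-B: 1 + 3 + 1 = 5
Best route has total 5.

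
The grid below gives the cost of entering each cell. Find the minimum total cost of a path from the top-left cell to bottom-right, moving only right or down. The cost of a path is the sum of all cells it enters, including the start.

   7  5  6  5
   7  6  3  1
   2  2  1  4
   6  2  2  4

25

One optimal route is r0c0→r1c0→r2c0→r2c1→r2c2→r3c2→r3c3.
Its cost is 7 + 7 + 2 + 2 + 1 + 2 + 4 = 25.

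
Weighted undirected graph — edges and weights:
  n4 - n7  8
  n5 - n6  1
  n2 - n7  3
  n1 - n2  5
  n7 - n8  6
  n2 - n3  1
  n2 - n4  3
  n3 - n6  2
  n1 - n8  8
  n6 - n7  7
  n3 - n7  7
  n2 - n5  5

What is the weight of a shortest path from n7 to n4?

6

A few of the n7→n4 routes:
n7 → n3 → n2 → n4: 7 + 1 + 3 = 11
n7 → n4: 8
n7 → n2 → n4: 3 + 3 = 6
The minimum is 6.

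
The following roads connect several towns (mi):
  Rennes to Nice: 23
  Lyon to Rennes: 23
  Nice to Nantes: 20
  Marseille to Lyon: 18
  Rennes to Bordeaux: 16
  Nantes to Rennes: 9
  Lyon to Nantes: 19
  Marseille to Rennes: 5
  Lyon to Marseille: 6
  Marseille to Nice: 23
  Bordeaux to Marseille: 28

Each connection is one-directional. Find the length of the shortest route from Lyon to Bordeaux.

Routes from Lyon to Bordeaux:
Lyon -> Nantes -> Rennes -> Bordeaux: 19 + 9 + 16 = 44
Lyon -> Marseille -> Rennes -> Bordeaux: 6 + 5 + 16 = 27
Lyon -> Marseille -> Nice -> Nantes -> Rennes -> Bordeaux: 6 + 23 + 20 + 9 + 16 = 74
Lyon -> Rennes -> Bordeaux: 23 + 16 = 39
Best route has total 27 mi.

27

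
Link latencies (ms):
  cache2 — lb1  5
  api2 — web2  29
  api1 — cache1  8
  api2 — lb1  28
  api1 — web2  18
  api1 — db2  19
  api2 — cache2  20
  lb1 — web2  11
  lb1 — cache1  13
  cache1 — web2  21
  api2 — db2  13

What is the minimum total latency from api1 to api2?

Some routes from api1 to api2:
api1 → db2 → api2: 19 + 13 = 32
api1 → web2 → lb1 → api2: 18 + 11 + 28 = 57
api1 → cache1 → lb1 → api2: 8 + 13 + 28 = 49
api1 → web2 → lb1 → cache2 → api2: 18 + 11 + 5 + 20 = 54
api1 → cache1 → lb1 → cache2 → api2: 8 + 13 + 5 + 20 = 46
api1 → web2 → api2: 18 + 29 = 47
Shortest: 32 ms.

32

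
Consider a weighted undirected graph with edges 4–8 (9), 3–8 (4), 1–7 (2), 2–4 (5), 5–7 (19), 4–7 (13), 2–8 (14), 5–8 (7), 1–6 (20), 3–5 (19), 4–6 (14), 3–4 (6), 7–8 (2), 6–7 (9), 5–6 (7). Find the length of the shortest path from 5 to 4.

Checking several routes:
5 → 8 → 4: 7 + 9 = 16
5 → 8 → 3 → 4: 7 + 4 + 6 = 17
5 → 8 → 7 → 4: 7 + 2 + 13 = 22
5 → 6 → 4: 7 + 14 = 21
Shortest: 16.

16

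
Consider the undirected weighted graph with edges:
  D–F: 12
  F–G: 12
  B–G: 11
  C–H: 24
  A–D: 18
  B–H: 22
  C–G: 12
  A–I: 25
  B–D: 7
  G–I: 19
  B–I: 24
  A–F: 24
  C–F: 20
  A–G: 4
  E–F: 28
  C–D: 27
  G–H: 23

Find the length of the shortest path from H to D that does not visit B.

45

Checking several routes:
H-C-D: 24 + 27 = 51
H-G-A-D: 23 + 4 + 18 = 45
H-C-F-D: 24 + 20 + 12 = 56
H-G-F-D: 23 + 12 + 12 = 47
H-C-G-A-D: 24 + 12 + 4 + 18 = 58
Best route has total 45.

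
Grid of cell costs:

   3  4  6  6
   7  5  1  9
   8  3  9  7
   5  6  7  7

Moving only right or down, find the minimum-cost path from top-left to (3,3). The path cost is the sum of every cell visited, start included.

35

Path (0,0)→(0,1)→(1,1)→(2,1)→(3,1)→(3,2)→(3,3): 3 + 4 + 5 + 3 + 6 + 7 + 7 = 35.
For comparison, the top-then-right route costs 42.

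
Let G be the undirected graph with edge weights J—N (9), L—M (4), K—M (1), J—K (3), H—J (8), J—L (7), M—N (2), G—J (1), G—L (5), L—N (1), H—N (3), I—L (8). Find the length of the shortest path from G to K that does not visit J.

Routes from G to K avoiding J:
G→L→N→M→K: 5 + 1 + 2 + 1 = 9
G→L→M→K: 5 + 4 + 1 = 10
Best route has total 9.

9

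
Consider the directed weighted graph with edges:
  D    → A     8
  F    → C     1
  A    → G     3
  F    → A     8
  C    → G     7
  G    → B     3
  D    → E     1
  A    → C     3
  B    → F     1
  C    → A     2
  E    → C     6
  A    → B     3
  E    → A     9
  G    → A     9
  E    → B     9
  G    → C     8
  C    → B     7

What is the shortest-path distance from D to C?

7

Some routes from D to C:
D - A - B - F - C: 8 + 3 + 1 + 1 = 13
D - E - B - F - C: 1 + 9 + 1 + 1 = 12
D - E - C: 1 + 6 = 7
D - A - C: 8 + 3 = 11
Best route has total 7.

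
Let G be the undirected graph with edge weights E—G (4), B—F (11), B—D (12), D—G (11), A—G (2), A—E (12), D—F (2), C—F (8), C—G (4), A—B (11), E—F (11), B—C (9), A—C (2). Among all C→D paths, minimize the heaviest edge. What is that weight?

Some routes from C to D:
C - B - F - E - G - D: max(9, 11, 11, 4, 11) = 11
C - B - A - G - E - F - D: max(9, 11, 2, 4, 11, 2) = 11
C - B - F - D: max(9, 11, 2) = 11
C - F - D: max(8, 2) = 8
Best route has worst link 8.

8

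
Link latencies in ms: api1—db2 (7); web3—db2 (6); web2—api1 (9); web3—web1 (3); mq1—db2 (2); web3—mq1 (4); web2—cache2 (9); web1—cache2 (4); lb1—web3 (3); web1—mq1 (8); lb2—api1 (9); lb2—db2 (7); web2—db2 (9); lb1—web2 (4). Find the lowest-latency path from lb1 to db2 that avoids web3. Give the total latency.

13

Candidate routes:
lb1 - web2 - db2: 4 + 9 = 13
lb1 - web2 - api1 - db2: 4 + 9 + 7 = 20
lb1 - web2 - api1 - lb2 - db2: 4 + 9 + 9 + 7 = 29
lb1 - web2 - cache2 - web1 - mq1 - db2: 4 + 9 + 4 + 8 + 2 = 27
Shortest: 13 ms.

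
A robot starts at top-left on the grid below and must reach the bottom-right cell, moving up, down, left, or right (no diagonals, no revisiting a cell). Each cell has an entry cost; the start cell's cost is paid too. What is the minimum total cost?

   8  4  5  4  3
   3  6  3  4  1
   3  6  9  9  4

29

Cheapest: [0,0] -> [0,1] -> [0,2] -> [0,3] -> [0,4] -> [1,4] -> [2,4]
  8 + 4 + 5 + 4 + 3 + 1 + 4 = 29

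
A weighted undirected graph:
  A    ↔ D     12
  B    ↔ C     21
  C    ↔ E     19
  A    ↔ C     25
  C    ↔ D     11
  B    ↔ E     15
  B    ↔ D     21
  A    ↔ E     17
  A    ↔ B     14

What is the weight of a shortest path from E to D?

29

Some routes from E to D:
E -> B -> C -> D: 15 + 21 + 11 = 47
E -> B -> A -> D: 15 + 14 + 12 = 41
E -> C -> D: 19 + 11 = 30
E -> B -> D: 15 + 21 = 36
E -> A -> D: 17 + 12 = 29
The minimum is 29.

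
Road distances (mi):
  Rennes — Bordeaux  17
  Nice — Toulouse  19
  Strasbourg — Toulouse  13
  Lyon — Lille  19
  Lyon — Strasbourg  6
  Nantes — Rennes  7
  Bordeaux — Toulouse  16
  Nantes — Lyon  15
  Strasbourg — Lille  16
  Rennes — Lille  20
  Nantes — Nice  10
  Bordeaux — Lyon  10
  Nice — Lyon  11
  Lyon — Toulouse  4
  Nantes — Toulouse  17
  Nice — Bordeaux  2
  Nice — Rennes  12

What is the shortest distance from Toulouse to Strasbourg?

10

Some routes from Toulouse to Strasbourg:
Toulouse - Bordeaux - Nice - Lyon - Strasbourg: 16 + 2 + 11 + 6 = 35
Toulouse - Bordeaux - Lyon - Strasbourg: 16 + 10 + 6 = 32
Toulouse - Lyon - Strasbourg: 4 + 6 = 10
Toulouse - Strasbourg: 13
The minimum is 10 mi.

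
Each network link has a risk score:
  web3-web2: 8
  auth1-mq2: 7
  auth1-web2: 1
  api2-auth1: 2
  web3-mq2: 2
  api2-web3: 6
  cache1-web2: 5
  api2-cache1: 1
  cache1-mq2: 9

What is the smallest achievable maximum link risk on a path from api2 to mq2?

Some routes from api2 to mq2:
api2 - cache1 - web2 - auth1 - mq2: max(1, 5, 1, 7) = 7
api2 - web3 - mq2: max(6, 2) = 6
api2 - auth1 - mq2: max(2, 7) = 7
api2 - web3 - web2 - auth1 - mq2: max(6, 8, 1, 7) = 8
Smallest bottleneck: 6.

6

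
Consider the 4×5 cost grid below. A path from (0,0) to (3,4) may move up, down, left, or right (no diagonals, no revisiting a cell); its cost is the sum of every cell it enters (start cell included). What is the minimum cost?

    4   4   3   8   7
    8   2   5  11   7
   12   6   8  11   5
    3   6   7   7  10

46

Cheapest: r0c0 r0c1 r1c1 r2c1 r3c1 r3c2 r3c3 r3c4
  4 + 4 + 2 + 6 + 6 + 7 + 7 + 10 = 46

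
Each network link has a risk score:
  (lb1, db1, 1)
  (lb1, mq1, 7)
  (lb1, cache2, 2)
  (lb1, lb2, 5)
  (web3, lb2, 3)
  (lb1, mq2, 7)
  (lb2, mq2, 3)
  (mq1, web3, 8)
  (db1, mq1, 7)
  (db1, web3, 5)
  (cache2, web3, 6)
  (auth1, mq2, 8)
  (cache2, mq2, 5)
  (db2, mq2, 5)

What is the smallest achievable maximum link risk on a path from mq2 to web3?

Checking several routes:
mq2 - lb2 - web3: max(3, 3) = 3
mq2 - lb2 - lb1 - db1 - web3: max(3, 5, 1, 5) = 5
mq2 - cache2 - lb1 - lb2 - web3: max(5, 2, 5, 3) = 5
mq2 - lb2 - lb1 - cache2 - web3: max(3, 5, 2, 6) = 6
mq2 - cache2 - web3: max(5, 6) = 6
mq2 - cache2 - lb1 - db1 - web3: max(5, 2, 1, 5) = 5
Smallest bottleneck: 3.

3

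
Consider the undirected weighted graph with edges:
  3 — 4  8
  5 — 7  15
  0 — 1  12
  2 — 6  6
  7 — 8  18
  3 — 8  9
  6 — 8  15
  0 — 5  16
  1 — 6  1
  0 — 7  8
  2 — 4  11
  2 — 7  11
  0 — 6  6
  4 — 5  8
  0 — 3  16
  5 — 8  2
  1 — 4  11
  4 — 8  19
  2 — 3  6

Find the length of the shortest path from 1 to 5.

18

Checking several routes:
1 -> 6 -> 2 -> 4 -> 5: 1 + 6 + 11 + 8 = 26
1 -> 4 -> 5: 11 + 8 = 19
1 -> 6 -> 8 -> 5: 1 + 15 + 2 = 18
1 -> 6 -> 2 -> 3 -> 8 -> 5: 1 + 6 + 6 + 9 + 2 = 24
1 -> 6 -> 0 -> 5: 1 + 6 + 16 = 23
Shortest: 18.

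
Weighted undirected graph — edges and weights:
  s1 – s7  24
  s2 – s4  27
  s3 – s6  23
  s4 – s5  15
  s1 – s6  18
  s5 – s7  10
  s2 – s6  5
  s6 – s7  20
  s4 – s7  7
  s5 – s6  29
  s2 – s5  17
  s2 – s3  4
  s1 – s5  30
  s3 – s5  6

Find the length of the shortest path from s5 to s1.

30

A few of the s5→s1 routes:
s5-s1: 30
s5-s7-s1: 10 + 24 = 34
s5-s4-s7-s1: 15 + 7 + 24 = 46
s5-s3-s2-s6-s1: 6 + 4 + 5 + 18 = 33
s5-s2-s6-s1: 17 + 5 + 18 = 40
s5-s3-s6-s1: 6 + 23 + 18 = 47
Shortest: 30.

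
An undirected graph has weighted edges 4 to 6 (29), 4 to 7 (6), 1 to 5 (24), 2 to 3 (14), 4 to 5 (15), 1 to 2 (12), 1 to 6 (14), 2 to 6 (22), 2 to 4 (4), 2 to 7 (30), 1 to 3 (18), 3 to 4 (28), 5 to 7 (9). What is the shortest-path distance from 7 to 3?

A few of the 7→3 routes:
7→4→2→1→3: 6 + 4 + 12 + 18 = 40
7→2→3: 30 + 14 = 44
7→5→4→2→3: 9 + 15 + 4 + 14 = 42
7→4→3: 6 + 28 = 34
7→4→2→3: 6 + 4 + 14 = 24
Best route has total 24.

24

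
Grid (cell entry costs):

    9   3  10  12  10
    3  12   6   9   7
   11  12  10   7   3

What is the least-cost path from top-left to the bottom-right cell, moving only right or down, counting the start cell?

47

One optimal route is (0,0)→(0,1)→(0,2)→(1,2)→(1,3)→(1,4)→(2,4).
Its cost is 9 + 3 + 10 + 6 + 9 + 7 + 3 = 47.
For comparison, the top-then-right route costs 54.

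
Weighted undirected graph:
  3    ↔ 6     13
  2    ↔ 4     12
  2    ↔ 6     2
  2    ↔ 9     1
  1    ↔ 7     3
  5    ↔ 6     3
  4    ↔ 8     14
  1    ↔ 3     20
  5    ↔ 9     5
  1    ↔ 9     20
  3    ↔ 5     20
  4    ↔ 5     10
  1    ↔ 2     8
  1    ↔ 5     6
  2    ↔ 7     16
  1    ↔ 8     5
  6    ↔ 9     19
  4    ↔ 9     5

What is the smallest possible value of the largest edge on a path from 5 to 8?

Some routes from 5 to 8:
5→4→2→1→8: max(10, 12, 8, 5) = 12
5→6→2→1→8: max(3, 2, 8, 5) = 8
5→4→9→2→1→8: max(10, 5, 1, 8, 5) = 10
5→1→8: max(6, 5) = 6
5→9→4→2→1→8: max(5, 5, 12, 8, 5) = 12
5→9→2→1→8: max(5, 1, 8, 5) = 8
The minimum achievable maximum is 6.

6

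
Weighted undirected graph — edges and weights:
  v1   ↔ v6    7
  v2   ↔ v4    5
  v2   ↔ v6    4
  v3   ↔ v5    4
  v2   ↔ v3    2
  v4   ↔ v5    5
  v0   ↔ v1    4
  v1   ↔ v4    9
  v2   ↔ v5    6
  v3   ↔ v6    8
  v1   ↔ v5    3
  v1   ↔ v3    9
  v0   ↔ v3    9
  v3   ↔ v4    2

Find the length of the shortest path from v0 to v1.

4

A few of the v0→v1 routes:
v0 → v3 → v5 → v1: 9 + 4 + 3 = 16
v0 → v3 → v2 → v5 → v1: 9 + 2 + 6 + 3 = 20
v0 → v3 → v4 → v5 → v1: 9 + 2 + 5 + 3 = 19
v0 → v3 → v1: 9 + 9 = 18
v0 → v1: 4
Best route has total 4.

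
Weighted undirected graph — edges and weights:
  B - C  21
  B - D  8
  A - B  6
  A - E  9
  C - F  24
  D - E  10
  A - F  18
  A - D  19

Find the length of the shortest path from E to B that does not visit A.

Routes from E to B avoiding A:
E - D - B: 10 + 8 = 18
Shortest: 18.

18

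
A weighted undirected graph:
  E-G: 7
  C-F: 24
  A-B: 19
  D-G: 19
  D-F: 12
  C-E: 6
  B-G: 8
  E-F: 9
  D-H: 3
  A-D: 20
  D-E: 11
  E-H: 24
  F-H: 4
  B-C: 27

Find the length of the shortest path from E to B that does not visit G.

33

A few of the E→B routes:
E - C - B: 6 + 27 = 33
E - H - D - A - B: 24 + 3 + 20 + 19 = 66
E - D - A - B: 11 + 20 + 19 = 50
E - F - H - D - A - B: 9 + 4 + 3 + 20 + 19 = 55
E - F - C - B: 9 + 24 + 27 = 60
E - F - D - A - B: 9 + 12 + 20 + 19 = 60
The minimum is 33.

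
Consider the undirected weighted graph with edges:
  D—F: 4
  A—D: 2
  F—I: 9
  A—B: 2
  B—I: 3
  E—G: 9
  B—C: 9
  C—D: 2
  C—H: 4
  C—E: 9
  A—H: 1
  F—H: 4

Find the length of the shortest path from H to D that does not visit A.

A few of the H→D routes:
H → C → D: 4 + 2 = 6
H → F → D: 4 + 4 = 8
H → F → I → B → C → D: 4 + 9 + 3 + 9 + 2 = 27
Best route has total 6.

6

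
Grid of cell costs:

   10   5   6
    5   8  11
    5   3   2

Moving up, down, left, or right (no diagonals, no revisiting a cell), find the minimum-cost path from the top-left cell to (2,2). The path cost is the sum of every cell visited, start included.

Best path: r0c0 → r1c0 → r2c0 → r2c1 → r2c2
Cost: 10 + 5 + 5 + 3 + 2 = 25

25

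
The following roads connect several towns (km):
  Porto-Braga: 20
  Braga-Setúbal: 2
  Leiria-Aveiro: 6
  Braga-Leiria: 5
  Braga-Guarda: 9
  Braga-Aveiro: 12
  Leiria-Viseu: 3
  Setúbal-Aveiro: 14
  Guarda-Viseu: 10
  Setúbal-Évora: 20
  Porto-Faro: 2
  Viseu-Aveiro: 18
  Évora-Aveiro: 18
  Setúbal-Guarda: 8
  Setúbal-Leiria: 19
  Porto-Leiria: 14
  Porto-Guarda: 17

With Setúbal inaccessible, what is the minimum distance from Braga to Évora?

29

Some routes from Braga to Évora avoiding Setúbal:
Braga → Aveiro → Évora: 12 + 18 = 30
Braga → Guarda → Viseu → Leiria → Aveiro → Évora: 9 + 10 + 3 + 6 + 18 = 46
Braga → Leiria → Aveiro → Évora: 5 + 6 + 18 = 29
Braga → Leiria → Viseu → Aveiro → Évora: 5 + 3 + 18 + 18 = 44
Shortest: 29 km.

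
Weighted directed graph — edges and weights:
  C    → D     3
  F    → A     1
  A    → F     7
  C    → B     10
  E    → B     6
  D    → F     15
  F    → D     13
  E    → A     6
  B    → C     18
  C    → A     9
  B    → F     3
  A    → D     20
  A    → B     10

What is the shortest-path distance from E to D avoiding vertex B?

26

Routes from E to D avoiding B:
E → A → D: 6 + 20 = 26
E → A → F → D: 6 + 7 + 13 = 26
Best route has total 26.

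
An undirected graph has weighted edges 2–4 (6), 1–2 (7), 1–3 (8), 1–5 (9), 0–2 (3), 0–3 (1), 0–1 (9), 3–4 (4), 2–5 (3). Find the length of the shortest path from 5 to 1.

A few of the 5→1 routes:
5 - 2 - 1: 3 + 7 = 10
5 - 2 - 0 - 3 - 1: 3 + 3 + 1 + 8 = 15
5 - 1: 9
5 - 2 - 0 - 1: 3 + 3 + 9 = 15
The minimum is 9.

9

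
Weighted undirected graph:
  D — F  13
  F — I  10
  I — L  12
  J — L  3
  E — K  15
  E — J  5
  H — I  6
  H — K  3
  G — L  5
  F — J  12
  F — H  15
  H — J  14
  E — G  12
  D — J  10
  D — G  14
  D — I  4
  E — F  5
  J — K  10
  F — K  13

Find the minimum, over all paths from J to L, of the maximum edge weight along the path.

3

Some routes from J to L:
J - F - E - G - L: max(12, 5, 12, 5) = 12
J - E - G - L: max(5, 12, 5) = 12
J - E - F - I - L: max(5, 5, 10, 12) = 12
J - F - I - L: max(12, 10, 12) = 12
J - L: max(3) = 3
The minimum achievable maximum is 3.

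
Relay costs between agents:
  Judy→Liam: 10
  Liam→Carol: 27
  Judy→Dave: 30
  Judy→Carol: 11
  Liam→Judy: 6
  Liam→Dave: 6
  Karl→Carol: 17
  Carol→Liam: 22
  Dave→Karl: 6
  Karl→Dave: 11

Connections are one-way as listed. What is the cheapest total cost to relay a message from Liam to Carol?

Paths from Liam to Carol:
Liam -> Dave -> Karl -> Carol: 6 + 6 + 17 = 29
Liam -> Judy -> Carol: 6 + 11 = 17
Liam -> Judy -> Dave -> Karl -> Carol: 6 + 30 + 6 + 17 = 59
Liam -> Carol: 27
The minimum is 17.

17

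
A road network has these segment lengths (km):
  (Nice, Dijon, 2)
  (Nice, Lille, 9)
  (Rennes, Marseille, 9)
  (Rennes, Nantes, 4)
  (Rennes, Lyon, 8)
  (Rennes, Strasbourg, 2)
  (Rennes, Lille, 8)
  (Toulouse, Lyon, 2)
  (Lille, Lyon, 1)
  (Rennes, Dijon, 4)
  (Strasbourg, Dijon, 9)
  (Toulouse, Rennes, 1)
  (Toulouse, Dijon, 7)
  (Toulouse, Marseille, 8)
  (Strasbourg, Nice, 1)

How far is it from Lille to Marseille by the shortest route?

11

Some routes from Lille to Marseille:
Lille → Lyon → Toulouse → Marseille: 1 + 2 + 8 = 11
Lille → Lyon → Toulouse → Rennes → Marseille: 1 + 2 + 1 + 9 = 13
Lille → Rennes → Toulouse → Marseille: 8 + 1 + 8 = 17
Best route has total 11 km.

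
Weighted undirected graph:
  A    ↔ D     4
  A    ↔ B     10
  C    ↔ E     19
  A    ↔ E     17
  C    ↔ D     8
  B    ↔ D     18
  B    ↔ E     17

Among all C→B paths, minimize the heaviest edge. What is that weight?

A few of the C→B routes:
C → D → B: max(8, 18) = 18
C → D → A → B: max(8, 4, 10) = 10
C → E → B: max(19, 17) = 19
C → D → A → E → B: max(8, 4, 17, 17) = 17
The minimum achievable maximum is 10.

10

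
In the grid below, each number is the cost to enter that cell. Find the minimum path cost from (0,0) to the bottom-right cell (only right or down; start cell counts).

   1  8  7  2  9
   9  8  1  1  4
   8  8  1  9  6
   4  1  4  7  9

Cheapest: r0c0→r0c1→r0c2→r1c2→r1c3→r1c4→r2c4→r3c4
  1 + 8 + 7 + 1 + 1 + 4 + 6 + 9 = 37

37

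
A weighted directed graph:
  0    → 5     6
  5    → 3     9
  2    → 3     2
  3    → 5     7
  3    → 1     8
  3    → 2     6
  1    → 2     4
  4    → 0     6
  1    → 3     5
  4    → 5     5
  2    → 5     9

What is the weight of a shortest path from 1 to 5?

Paths from 1 to 5:
1→2→5: 4 + 9 = 13
1→2→3→5: 4 + 2 + 7 = 13
1→3→5: 5 + 7 = 12
1→3→2→5: 5 + 6 + 9 = 20
Best route has total 12.

12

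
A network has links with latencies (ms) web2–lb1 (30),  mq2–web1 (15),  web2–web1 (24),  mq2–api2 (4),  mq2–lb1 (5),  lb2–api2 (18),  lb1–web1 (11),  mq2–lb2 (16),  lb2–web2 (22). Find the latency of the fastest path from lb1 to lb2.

21

Comparing a few candidate routes:
lb1 → mq2 → lb2: 5 + 16 = 21
lb1 → mq2 → api2 → lb2: 5 + 4 + 18 = 27
lb1 → web1 → mq2 → lb2: 11 + 15 + 16 = 42
lb1 → web1 → mq2 → api2 → lb2: 11 + 15 + 4 + 18 = 48
Shortest: 21 ms.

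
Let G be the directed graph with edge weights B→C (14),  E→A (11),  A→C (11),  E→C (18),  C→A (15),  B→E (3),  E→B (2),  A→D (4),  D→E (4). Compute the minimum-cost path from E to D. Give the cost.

Routes from E to D:
E -> B -> C -> A -> D: 2 + 14 + 15 + 4 = 35
E -> A -> D: 11 + 4 = 15
E -> C -> A -> D: 18 + 15 + 4 = 37
Best route has total 15.

15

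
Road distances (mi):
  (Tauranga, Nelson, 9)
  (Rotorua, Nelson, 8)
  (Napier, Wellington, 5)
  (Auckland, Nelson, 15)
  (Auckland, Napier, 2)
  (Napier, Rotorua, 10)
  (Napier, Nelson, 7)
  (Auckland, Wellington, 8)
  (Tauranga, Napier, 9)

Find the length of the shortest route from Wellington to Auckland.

A few of the Wellington→Auckland routes:
Wellington→Napier→Nelson→Auckland: 5 + 7 + 15 = 27
Wellington→Auckland: 8
Wellington→Napier→Auckland: 5 + 2 = 7
Wellington→Napier→Rotorua→Nelson→Auckland: 5 + 10 + 8 + 15 = 38
Shortest: 7 mi.

7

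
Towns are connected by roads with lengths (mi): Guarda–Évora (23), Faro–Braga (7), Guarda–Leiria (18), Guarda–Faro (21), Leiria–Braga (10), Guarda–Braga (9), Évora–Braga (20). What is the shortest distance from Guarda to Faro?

16

Candidate routes:
Guarda→Évora→Braga→Faro: 23 + 20 + 7 = 50
Guarda→Faro: 21
Guarda→Braga→Faro: 9 + 7 = 16
Guarda→Leiria→Braga→Faro: 18 + 10 + 7 = 35
The minimum is 16 mi.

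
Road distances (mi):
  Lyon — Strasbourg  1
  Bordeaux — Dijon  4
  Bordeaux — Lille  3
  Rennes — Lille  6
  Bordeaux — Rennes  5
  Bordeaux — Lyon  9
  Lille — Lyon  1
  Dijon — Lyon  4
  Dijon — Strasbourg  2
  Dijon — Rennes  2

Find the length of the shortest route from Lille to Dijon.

4

A few of the Lille→Dijon routes:
Lille - Bordeaux - Dijon: 3 + 4 = 7
Lille - Lyon - Dijon: 1 + 4 = 5
Lille - Lyon - Strasbourg - Dijon: 1 + 1 + 2 = 4
Lille - Rennes - Dijon: 6 + 2 = 8
The minimum is 4 mi.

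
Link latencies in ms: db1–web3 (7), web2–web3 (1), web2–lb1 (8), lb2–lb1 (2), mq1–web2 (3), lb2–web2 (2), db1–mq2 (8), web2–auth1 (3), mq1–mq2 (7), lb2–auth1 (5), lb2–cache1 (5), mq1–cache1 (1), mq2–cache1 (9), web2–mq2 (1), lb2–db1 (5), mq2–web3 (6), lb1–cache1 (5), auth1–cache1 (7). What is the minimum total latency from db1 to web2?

7

A few of the db1→web2 routes:
db1→mq2→web2: 8 + 1 = 9
db1→lb2→auth1→web2: 5 + 5 + 3 = 13
db1→web3→web2: 7 + 1 = 8
db1→lb2→web2: 5 + 2 = 7
Shortest: 7 ms.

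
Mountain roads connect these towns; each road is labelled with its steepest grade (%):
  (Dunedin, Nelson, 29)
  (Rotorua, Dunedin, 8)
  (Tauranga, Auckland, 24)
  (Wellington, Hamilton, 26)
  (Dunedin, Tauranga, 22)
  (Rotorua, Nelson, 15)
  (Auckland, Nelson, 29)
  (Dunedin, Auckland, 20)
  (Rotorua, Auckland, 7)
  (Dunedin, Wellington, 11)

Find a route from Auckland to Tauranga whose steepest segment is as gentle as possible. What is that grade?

22

Paths from Auckland to Tauranga:
Auckland→Dunedin→Tauranga: max(20, 22) = 22
Auckland→Rotorua→Dunedin→Tauranga: max(7, 8, 22) = 22
Auckland→Nelson→Dunedin→Tauranga: max(29, 29, 22) = 29
Auckland→Tauranga: max(24) = 24
Auckland→Rotorua→Nelson→Dunedin→Tauranga: max(7, 15, 29, 22) = 29
Auckland→Nelson→Rotorua→Dunedin→Tauranga: max(29, 15, 8, 22) = 29
Smallest bottleneck: 22%.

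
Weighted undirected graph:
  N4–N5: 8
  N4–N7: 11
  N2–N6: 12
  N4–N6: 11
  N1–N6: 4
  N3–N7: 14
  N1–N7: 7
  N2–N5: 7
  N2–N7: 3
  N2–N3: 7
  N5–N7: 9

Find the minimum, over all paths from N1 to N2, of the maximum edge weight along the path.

7

Some routes from N1 to N2:
N1 → N7 → N2: max(7, 3) = 7
N1 → N6 → N4 → N7 → N2: max(4, 11, 11, 3) = 11
N1 → N6 → N4 → N5 → N2: max(4, 11, 8, 7) = 11
N1 → N7 → N5 → N2: max(7, 9, 7) = 9
N1 → N6 → N4 → N7 → N5 → N2: max(4, 11, 11, 9, 7) = 11
Smallest bottleneck: 7.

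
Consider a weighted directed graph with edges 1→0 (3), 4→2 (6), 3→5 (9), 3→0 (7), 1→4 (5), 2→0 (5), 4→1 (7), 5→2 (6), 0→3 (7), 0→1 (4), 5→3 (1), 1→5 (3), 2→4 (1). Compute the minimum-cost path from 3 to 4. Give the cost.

Routes from 3 to 4:
3→0→1→4: 7 + 4 + 5 = 16
3→0→1→5→2→4: 7 + 4 + 3 + 6 + 1 = 21
3→5→2→4: 9 + 6 + 1 = 16
3→5→2→0→1→4: 9 + 6 + 5 + 4 + 5 = 29
Shortest: 16.

16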